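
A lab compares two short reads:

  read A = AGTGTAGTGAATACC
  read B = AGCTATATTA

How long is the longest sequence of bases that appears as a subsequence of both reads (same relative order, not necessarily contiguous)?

8

Pick A [1,1]; then G [2,2]; then T [3,4]; then T [5,6]; then A [6,7]; then T [8,8]; then T [12,9]; then A [13,10]; all 8 bases appear in both, in order, and the DP table's final entry dp[15][10] is also 8, so no common subsequence is longer.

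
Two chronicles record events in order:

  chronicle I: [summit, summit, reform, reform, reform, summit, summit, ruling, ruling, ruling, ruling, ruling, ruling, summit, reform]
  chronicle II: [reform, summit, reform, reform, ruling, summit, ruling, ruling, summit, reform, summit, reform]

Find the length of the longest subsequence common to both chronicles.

Pick summit at chronicle I[2]=chronicle II[2], then reform at chronicle I[3]=chronicle II[3], then reform at chronicle I[4]=chronicle II[4], then summit at chronicle I[7]=chronicle II[6], then ruling at chronicle I[8]=chronicle II[7], then ruling at chronicle I[9]=chronicle II[8], then summit at chronicle I[14]=chronicle II[11], then reform at chronicle I[15]=chronicle II[12]; all 8 events appear in both, in order. Since dp[15][12] = 8, nothing longer is possible.

8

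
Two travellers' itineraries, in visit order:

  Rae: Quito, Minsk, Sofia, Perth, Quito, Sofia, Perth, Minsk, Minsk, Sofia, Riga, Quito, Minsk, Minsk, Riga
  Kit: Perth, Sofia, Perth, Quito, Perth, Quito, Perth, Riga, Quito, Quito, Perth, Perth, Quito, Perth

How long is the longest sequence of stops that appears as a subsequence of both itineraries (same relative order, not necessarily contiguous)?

6

Pick Quito (Rae #1, Kit #4), then Perth (Rae #4, Kit #5), then Quito (Rae #5, Kit #6), then Perth (Rae #7, Kit #7), then Riga (Rae #11, Kit #8), then Quito (Rae #12, Kit #13); all 6 stops appear in both, in order, and the DP table's final entry dp[15][14] is also 6, so no common subsequence is longer.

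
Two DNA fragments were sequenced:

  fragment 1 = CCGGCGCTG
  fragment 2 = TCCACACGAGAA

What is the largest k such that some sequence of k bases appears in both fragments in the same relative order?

5

Let dp[i][j] be the LCS length of the first i bases of fragment 1 and the first j bases of fragment 2. dp[i][j] = dp[i-1][j-1]+1 when the i-th and j-th bases match, else max(dp[i-1][j], dp[i][j-1]).
    ·  T  C  C  A  C  A  C  G  A  G  A  A
 ·  0  0  0  0  0  0  0  0  0  0  0  0  0
 C  0  0  1  1  1  1  1  1  1  1  1  1  1
 C  0  0  1  2  2  2  2  2  2  2  2  2  2
 G  0  0  1  2  2  2  2  2  3  3  3  3  3
 G  0  0  1  2  2  2  2  2  3  3  4  4  4
 C  0  0  1  2  2  3  3  3  3  3  4  4  4
 G  0  0  1  2  2  3  3  3  4  4  4  4  4
 C  0  0  1  2  2  3  3  4  4  4  4  4  4
 T  0  1  1  2  2  3  3  4  4  4  4  4  4
 G  0  1  1  2  2  3  3  4  5  5  5  5  5
dp[9][12] = 5. One LCS (by backtracking along matches): CCCGG.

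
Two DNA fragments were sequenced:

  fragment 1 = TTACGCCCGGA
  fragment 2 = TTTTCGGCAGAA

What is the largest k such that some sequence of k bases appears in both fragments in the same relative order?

7

Pick T [1,3] → T [2,4] → C [4,5] → G [5,7] → C [6,8] → G [9,10] → A [11,12]; all 7 bases appear in both, in order, and the DP table's final entry dp[11][12] is also 7, so no common subsequence is longer.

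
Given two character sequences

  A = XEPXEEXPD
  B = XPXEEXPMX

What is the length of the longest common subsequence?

7

Let dp[i][j] be the LCS length of the first i characters of A and the first j characters of B. dp[i][j] = dp[i-1][j-1]+1 when the i-th and j-th characters match, else max(dp[i-1][j], dp[i][j-1]).
    ·  X  P  X  E  E  X  P  M  X
 ·  0  0  0  0  0  0  0  0  0  0
 X  0  1  1  1  1  1  1  1  1  1
 E  0  1  1  1  2  2  2  2  2  2
 P  0  1  2  2  2  2  2  3  3  3
 X  0  1  2  3  3  3  3  3  3  4
 E  0  1  2  3  4  4  4  4  4  4
 E  0  1  2  3  4  5  5  5  5  5
 X  0  1  2  3  4  5  6  6  6  6
 P  0  1  2  3  4  5  6  7  7  7
 D  0  1  2  3  4  5  6  7  7  7
dp[9][9] = 7. One LCS (by backtracking along matches): XPXEEXP.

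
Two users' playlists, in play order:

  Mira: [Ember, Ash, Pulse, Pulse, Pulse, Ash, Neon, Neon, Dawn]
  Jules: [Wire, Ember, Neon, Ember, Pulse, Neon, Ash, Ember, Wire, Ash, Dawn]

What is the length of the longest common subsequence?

4

One common subsequence of length 4: Ember at Mira[1]=Jules[4] → Ash at Mira[2]=Jules[7] → Ash at Mira[6]=Jules[10] → Dawn at Mira[9]=Jules[11], and the DP table's final entry dp[9][11] is also 4, so no common subsequence is longer.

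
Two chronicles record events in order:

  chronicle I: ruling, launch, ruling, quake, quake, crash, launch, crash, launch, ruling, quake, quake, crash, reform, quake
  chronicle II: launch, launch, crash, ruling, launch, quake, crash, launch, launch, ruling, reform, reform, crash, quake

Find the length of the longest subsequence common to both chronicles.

Pick ruling at chronicle I[1]=chronicle II[4], then launch at chronicle I[2]=chronicle II[5], then quake at chronicle I[5]=chronicle II[6], then crash at chronicle I[6]=chronicle II[7], then launch at chronicle I[7]=chronicle II[8], then launch at chronicle I[9]=chronicle II[9], then ruling at chronicle I[10]=chronicle II[10], then crash at chronicle I[13]=chronicle II[13], then quake at chronicle I[15]=chronicle II[14]; all 9 events appear in both, in order, and the DP table's final entry dp[15][14] is also 9, so no common subsequence is longer.

9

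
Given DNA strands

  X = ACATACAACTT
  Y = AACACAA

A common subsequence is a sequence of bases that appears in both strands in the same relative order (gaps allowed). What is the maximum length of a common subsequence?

Taking A [1,2]; then C [2,3]; then A [5,4]; then C [6,5]; then A [7,6]; then A [8,7] gives a common subsequence of length 6. Since dp[11][7] = 6, nothing longer is possible.

6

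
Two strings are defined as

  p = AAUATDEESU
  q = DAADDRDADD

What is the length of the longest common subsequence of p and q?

4

Match A [1,2]; then A [2,3]; then A [4,8]; then D [6,10] — 4 characters in the same relative order in both. The LCS DP gives dp[10][10] = 4, so this is optimal.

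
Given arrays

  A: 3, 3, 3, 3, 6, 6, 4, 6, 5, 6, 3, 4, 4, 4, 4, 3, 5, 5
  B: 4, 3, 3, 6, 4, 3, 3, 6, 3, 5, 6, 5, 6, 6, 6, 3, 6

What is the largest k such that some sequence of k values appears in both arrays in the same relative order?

9

Taking 3 (A #1, B #3); then 3 (A #2, B #6); then 3 (A #3, B #7); then 3 (A #4, B #9); then 6 (A #5, B #11); then 6 (A #6, B #13); then 6 (A #8, B #14); then 6 (A #10, B #15); then 3 (A #11, B #16) gives a common subsequence of length 9. The LCS DP gives dp[18][17] = 9, so this is optimal.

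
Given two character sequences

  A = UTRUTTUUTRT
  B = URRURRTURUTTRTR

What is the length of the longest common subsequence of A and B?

9

One common subsequence of length 9: U [1,1]; then R [3,3]; then U [4,4]; then T [6,7]; then U [7,8]; then U [8,10]; then T [9,12]; then R [10,13]; then T [11,14], and the DP table's final entry dp[11][15] is also 9, so no common subsequence is longer.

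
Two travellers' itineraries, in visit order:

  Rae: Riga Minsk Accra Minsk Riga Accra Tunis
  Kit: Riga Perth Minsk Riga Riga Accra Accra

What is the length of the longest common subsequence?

4

One common subsequence of length 4: Riga (Rae #1, Kit #1), Minsk (Rae #2, Kit #3), Accra (Rae #3, Kit #6), Accra (Rae #6, Kit #7). Since dp[7][7] = 4, nothing longer is possible.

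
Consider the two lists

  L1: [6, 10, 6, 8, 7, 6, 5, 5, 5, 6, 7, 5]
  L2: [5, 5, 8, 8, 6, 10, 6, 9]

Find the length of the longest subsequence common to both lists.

Match 6 at L1[1]=L2[5], 10 at L1[2]=L2[6], 6 at L1[3]=L2[7] — 3 values in the same relative order in both. Since dp[12][8] = 3, nothing longer is possible.

3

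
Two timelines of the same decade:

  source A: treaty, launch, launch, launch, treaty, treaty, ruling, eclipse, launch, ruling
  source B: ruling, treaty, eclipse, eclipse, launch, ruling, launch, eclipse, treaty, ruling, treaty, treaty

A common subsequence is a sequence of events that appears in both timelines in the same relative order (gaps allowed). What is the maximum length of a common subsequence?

5

Taking treaty (source A #1, source B #2); then launch (source A #2, source B #5); then launch (source A #3, source B #7); then treaty (source A #5, source B #11); then treaty (source A #6, source B #12) gives a common subsequence of length 5. Since dp[10][12] = 5, nothing longer is possible.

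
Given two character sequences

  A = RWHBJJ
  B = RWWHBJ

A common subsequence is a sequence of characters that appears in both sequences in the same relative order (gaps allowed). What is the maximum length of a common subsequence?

Match R at A[1]=B[1] → W at A[2]=B[3] → H at A[3]=B[4] → B at A[4]=B[5] → J at A[6]=B[6] — 5 characters in the same relative order in both. Since dp[6][6] = 5, nothing longer is possible.

5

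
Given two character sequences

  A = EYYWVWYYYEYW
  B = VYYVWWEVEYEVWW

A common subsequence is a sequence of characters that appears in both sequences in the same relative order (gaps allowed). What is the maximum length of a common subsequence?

Match Y at A[2]=B[2]; then Y at A[3]=B[3]; then W at A[4]=B[6]; then V at A[5]=B[8]; then Y at A[9]=B[10]; then E at A[10]=B[11]; then W at A[12]=B[14] — 7 characters in the same relative order in both. Since dp[12][14] = 7, nothing longer is possible.

7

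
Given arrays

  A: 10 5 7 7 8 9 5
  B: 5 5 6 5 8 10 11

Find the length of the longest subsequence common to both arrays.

2

Let dp[i][j] be the LCS length of the first i values of A and the first j values of B. dp[i][j] = dp[i-1][j-1]+1 when the i-th and j-th values match, else max(dp[i-1][j], dp[i][j-1]).
    ·  5  5  6  5  8 10 11
 ·  0  0  0  0  0  0  0  0
10  0  0  0  0  0  0  1  1
 5  0  1  1  1  1  1  1  1
 7  0  1  1  1  1  1  1  1
 7  0  1  1  1  1  1  1  1
 8  0  1  1  1  1  2  2  2
 9  0  1  1  1  1  2  2  2
 5  0  1  2  2  2  2  2  2
dp[7][7] = 2. One LCS (by backtracking along matches): 5, 8.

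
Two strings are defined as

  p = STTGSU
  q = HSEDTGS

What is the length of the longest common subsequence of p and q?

Pick S (p #1, q #2) → T (p #3, q #5) → G (p #4, q #6) → S (p #5, q #7); all 4 characters appear in both, in order. Since dp[6][7] = 4, nothing longer is possible.

4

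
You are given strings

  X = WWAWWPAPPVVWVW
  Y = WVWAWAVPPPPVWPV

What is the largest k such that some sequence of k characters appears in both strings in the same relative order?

Pick W [1,1] → W [2,3] → A [3,4] → W [4,5] → P [6,9] → P [8,10] → P [9,11] → V [11,12] → W [12,13] → V [13,15]; all 10 characters appear in both, in order. dp[14][15] = 10 confirms this is the maximum.

10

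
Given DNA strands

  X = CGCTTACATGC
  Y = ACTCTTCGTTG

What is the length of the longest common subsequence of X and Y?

7

Let dp[i][j] be the LCS length of the first i bases of X and the first j bases of Y. dp[i][j] = dp[i-1][j-1]+1 when the i-th and j-th bases match, else max(dp[i-1][j], dp[i][j-1]).
    ·  A  C  T  C  T  T  C  G  T  T  G
 ·  0  0  0  0  0  0  0  0  0  0  0  0
 C  0  0  1  1  1  1  1  1  1  1  1  1
 G  0  0  1  1  1  1  1  1  2  2  2  2
 C  0  0  1  1  2  2  2  2  2  2  2  2
 T  0  0  1  2  2  3  3  3  3  3  3  3
 T  0  0  1  2  2  3  4  4  4  4  4  4
 A  0  1  1  2  2  3  4  4  4  4  4  4
 C  0  1  2  2  3  3  4  5  5  5  5  5
 A  0  1  2  2  3  3  4  5  5  5  5  5
 T  0  1  2  3  3  4  4  5  5  6  6  6
 G  0  1  2  3  3  4  4  5  6  6  6  7
 C  0  1  2  3  4  4  4  5  6  6  6  7
dp[11][11] = 7. One LCS (by backtracking along matches): CCTTCTG.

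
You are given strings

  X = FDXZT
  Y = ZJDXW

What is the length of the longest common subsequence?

2

Pick D [2,3] → X [3,4]; all 2 characters appear in both, in order, and the DP table's final entry dp[5][5] is also 2, so no common subsequence is longer.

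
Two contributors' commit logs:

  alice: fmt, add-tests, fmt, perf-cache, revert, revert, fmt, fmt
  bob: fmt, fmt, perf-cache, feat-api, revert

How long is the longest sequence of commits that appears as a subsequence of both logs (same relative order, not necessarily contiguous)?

4

Pick fmt [1,1]; then fmt [3,2]; then perf-cache [4,3]; then revert [6,5]; all 4 commits appear in both, in order. dp[8][5] = 4 confirms this is the maximum.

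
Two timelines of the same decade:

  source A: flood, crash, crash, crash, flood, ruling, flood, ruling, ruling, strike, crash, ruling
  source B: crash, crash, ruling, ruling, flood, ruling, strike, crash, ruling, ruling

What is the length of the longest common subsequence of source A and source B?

Pick crash [2,1] → crash [3,2] → ruling [6,4] → flood [7,5] → ruling [9,6] → strike [10,7] → crash [11,8] → ruling [12,10]; all 8 events appear in both, in order. Since dp[12][10] = 8, nothing longer is possible.

8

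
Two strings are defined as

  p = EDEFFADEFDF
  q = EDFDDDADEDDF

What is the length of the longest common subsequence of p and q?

8

One common subsequence of length 8: E [1,1], then D [2,2], then F [4,3], then A [6,7], then D [7,8], then E [8,9], then D [10,11], then F [11,12]. Since dp[11][12] = 8, nothing longer is possible.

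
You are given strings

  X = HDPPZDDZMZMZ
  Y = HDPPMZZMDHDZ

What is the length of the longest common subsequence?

8

Let dp[i][j] be the LCS length of the first i characters of X and the first j characters of Y. dp[i][j] = dp[i-1][j-1]+1 when the i-th and j-th characters match, else max(dp[i-1][j], dp[i][j-1]).
    ·  H  D  P  P  M  Z  Z  M  D  H  D  Z
 ·  0  0  0  0  0  0  0  0  0  0  0  0  0
 H  0  1  1  1  1  1  1  1  1  1  1  1  1
 D  0  1  2  2  2  2  2  2  2  2  2  2  2
 P  0  1  2  3  3  3  3  3  3  3  3  3  3
 P  0  1  2  3  4  4  4  4  4  4  4  4  4
 Z  0  1  2  3  4  4  5  5  5  5  5  5  5
 D  0  1  2  3  4  4  5  5  5  6  6  6  6
 D  0  1  2  3  4  4  5  5  5  6  6  7  7
 Z  0  1  2  3  4  4  5  6  6  6  6  7  8
 M  0  1  2  3  4  5  5  6  7  7  7  7  8
 Z  0  1  2  3  4  5  6  6  7  7  7  7  8
 M  0  1  2  3  4  5  6  6  7  7  7  7  8
 Z  0  1  2  3  4  5  6  7  7  7  7  7  8
dp[12][12] = 8. One LCS (by backtracking along matches): HDPPZDDZ.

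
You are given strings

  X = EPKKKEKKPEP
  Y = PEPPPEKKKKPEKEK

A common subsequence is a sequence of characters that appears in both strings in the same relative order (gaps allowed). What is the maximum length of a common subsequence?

One common subsequence of length 8: E (X #1, Y #2); then P (X #2, Y #5); then K (X #3, Y #8); then K (X #4, Y #9); then K (X #5, Y #10); then E (X #6, Y #12); then K (X #7, Y #13); then K (X #8, Y #15). The LCS DP gives dp[11][15] = 8, so this is optimal.

8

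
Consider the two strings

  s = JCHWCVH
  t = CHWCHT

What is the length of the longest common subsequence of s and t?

Let dp[i][j] be the LCS length of the first i characters of s and the first j characters of t. dp[i][j] = dp[i-1][j-1]+1 when the i-th and j-th characters match, else max(dp[i-1][j], dp[i][j-1]).
    ·  C  H  W  C  H  T
 ·  0  0  0  0  0  0  0
 J  0  0  0  0  0  0  0
 C  0  1  1  1  1  1  1
 H  0  1  2  2  2  2  2
 W  0  1  2  3  3  3  3
 C  0  1  2  3  4  4  4
 V  0  1  2  3  4  4  4
 H  0  1  2  3  4  5  5
dp[7][6] = 5. One LCS (by backtracking along matches): CHWCH.

5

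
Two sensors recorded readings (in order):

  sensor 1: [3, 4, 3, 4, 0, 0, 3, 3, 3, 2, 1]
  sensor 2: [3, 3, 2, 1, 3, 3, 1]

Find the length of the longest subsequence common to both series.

One common subsequence of length 5: 3 at sensor 1[1]=sensor 2[1] → 3 at sensor 1[3]=sensor 2[2] → 3 at sensor 1[8]=sensor 2[5] → 3 at sensor 1[9]=sensor 2[6] → 1 at sensor 1[11]=sensor 2[7], and the DP table's final entry dp[11][7] is also 5, so no common subsequence is longer.

5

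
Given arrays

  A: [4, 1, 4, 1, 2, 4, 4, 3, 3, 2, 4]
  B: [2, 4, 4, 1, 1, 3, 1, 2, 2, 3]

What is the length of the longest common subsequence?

Let dp[i][j] be the LCS length of the first i values of A and the first j values of B. dp[i][j] = dp[i-1][j-1]+1 when the i-th and j-th values match, else max(dp[i-1][j], dp[i][j-1]).
    ·  2  4  4  1  1  3  1  2  2  3
 ·  0  0  0  0  0  0  0  0  0  0  0
 4  0  0  1  1  1  1  1  1  1  1  1
 1  0  0  1  1  2  2  2  2  2  2  2
 4  0  0  1  2  2  2  2  2  2  2  2
 1  0  0  1  2  3  3  3  3  3  3  3
 2  0  1  1  2  3  3  3  3  4  4  4
 4  0  1  2  2  3  3  3  3  4  4  4
 4  0  1  2  3  3  3  3  3  4  4  4
 3  0  1  2  3  3  3  4  4  4  4  5
 3  0  1  2  3  3  3  4  4  4  4  5
 2  0  1  2  3  3  3  4  4  5  5  5
 4  0  1  2  3  3  3  4  4  5  5  5
dp[11][10] = 5. One LCS (by backtracking along matches): 4, 1, 1, 2, 3.

5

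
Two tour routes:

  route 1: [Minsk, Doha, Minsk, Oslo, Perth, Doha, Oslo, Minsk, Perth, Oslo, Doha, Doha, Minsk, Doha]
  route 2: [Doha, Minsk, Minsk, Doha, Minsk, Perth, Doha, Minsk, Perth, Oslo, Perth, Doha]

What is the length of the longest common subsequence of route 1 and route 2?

9

Taking Minsk (route 1 #1, route 2 #3); then Doha (route 1 #2, route 2 #4); then Minsk (route 1 #3, route 2 #5); then Perth (route 1 #5, route 2 #6); then Doha (route 1 #6, route 2 #7); then Minsk (route 1 #8, route 2 #8); then Perth (route 1 #9, route 2 #9); then Oslo (route 1 #10, route 2 #10); then Doha (route 1 #14, route 2 #12) gives a common subsequence of length 9. Since dp[14][12] = 9, nothing longer is possible.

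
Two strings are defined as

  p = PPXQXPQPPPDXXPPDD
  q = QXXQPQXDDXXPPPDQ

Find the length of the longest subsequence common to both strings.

Taking X [3,3], Q [4,4], P [6,5], Q [7,6], D [11,9], X [12,10], X [13,11], P [14,13], P [15,14], D [16,15] gives a common subsequence of length 10. dp[17][16] = 10 confirms this is the maximum.

10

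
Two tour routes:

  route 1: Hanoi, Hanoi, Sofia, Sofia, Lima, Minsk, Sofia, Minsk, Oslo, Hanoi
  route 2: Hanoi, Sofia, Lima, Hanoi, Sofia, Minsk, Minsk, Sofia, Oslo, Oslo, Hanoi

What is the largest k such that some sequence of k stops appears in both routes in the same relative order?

Pick Hanoi (route 1 #1, route 2 #1), Hanoi (route 1 #2, route 2 #4), Sofia (route 1 #3, route 2 #5), Minsk (route 1 #6, route 2 #7), Sofia (route 1 #7, route 2 #8), Oslo (route 1 #9, route 2 #10), Hanoi (route 1 #10, route 2 #11); all 7 stops appear in both, in order. The LCS DP gives dp[10][11] = 7, so this is optimal.

7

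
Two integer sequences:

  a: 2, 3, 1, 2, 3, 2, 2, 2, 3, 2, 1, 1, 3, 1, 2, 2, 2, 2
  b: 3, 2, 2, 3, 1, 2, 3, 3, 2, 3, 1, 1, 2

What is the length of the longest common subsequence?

Taking 2 [1,3]; then 3 [2,4]; then 1 [3,5]; then 2 [4,6]; then 3 [5,8]; then 2 [8,9]; then 3 [9,10]; then 1 [12,11]; then 1 [14,12]; then 2 [18,13] gives a common subsequence of length 10. The LCS DP gives dp[18][13] = 10, so this is optimal.

10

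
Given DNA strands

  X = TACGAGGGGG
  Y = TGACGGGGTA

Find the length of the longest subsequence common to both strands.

7

Let dp[i][j] be the LCS length of the first i bases of X and the first j bases of Y. dp[i][j] = dp[i-1][j-1]+1 when the i-th and j-th bases match, else max(dp[i-1][j], dp[i][j-1]).
    ·  T  G  A  C  G  G  G  G  T  A
 ·  0  0  0  0  0  0  0  0  0  0  0
 T  0  1  1  1  1  1  1  1  1  1  1
 A  0  1  1  2  2  2  2  2  2  2  2
 C  0  1  1  2  3  3  3  3  3  3  3
 G  0  1  2  2  3  4  4  4  4  4  4
 A  0  1  2  3  3  4  4  4  4  4  5
 G  0  1  2  3  3  4  5  5  5  5  5
 G  0  1  2  3  3  4  5  6  6  6  6
 G  0  1  2  3  3  4  5  6  7  7  7
 G  0  1  2  3  3  4  5  6  7  7  7
 G  0  1  2  3  3  4  5  6  7  7  7
dp[10][10] = 7. One LCS (by backtracking along matches): TACGGGG.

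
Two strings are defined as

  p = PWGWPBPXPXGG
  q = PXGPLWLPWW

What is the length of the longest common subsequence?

4

One common subsequence of length 4: P (p #1, q #1), then G (p #3, q #3), then W (p #4, q #6), then P (p #5, q #8). dp[12][10] = 4 confirms this is the maximum.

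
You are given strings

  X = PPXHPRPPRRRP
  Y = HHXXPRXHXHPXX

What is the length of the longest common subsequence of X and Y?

4

Match P [1,5] → X [3,9] → H [4,10] → P [5,11] — 4 characters in the same relative order in both. dp[12][13] = 4 confirms this is the maximum.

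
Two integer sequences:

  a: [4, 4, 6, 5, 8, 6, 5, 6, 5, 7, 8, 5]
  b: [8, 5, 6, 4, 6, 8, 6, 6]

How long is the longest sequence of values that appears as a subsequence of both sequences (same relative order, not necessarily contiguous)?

5

Let dp[i][j] be the LCS length of the first i values of a and the first j values of b. dp[i][j] = dp[i-1][j-1]+1 when the i-th and j-th values match, else max(dp[i-1][j], dp[i][j-1]).
    ·  8  5  6  4  6  8  6  6
 ·  0  0  0  0  0  0  0  0  0
 4  0  0  0  0  1  1  1  1  1
 4  0  0  0  0  1  1  1  1  1
 6  0  0  0  1  1  2  2  2  2
 5  0  0  1  1  1  2  2  2  2
 8  0  1  1  1  1  2  3  3  3
 6  0  1  1  2  2  2  3  4  4
 5  0  1  2  2  2  2  3  4  4
 6  0  1  2  3  3  3  3  4  5
 5  0  1  2  3  3  3  3  4  5
 7  0  1  2  3  3  3  3  4  5
 8  0  1  2  3  3  3  4  4  5
 5  0  1  2  3  3  3  4  4  5
dp[12][8] = 5. One LCS (by backtracking along matches): 4, 6, 8, 6, 6.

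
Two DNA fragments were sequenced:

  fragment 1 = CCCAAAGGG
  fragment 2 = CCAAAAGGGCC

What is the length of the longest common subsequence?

8

Let dp[i][j] be the LCS length of the first i bases of fragment 1 and the first j bases of fragment 2. dp[i][j] = dp[i-1][j-1]+1 when the i-th and j-th bases match, else max(dp[i-1][j], dp[i][j-1]).
    ·  C  C  A  A  A  A  G  G  G  C  C
 ·  0  0  0  0  0  0  0  0  0  0  0  0
 C  0  1  1  1  1  1  1  1  1  1  1  1
 C  0  1  2  2  2  2  2  2  2  2  2  2
 C  0  1  2  2  2  2  2  2  2  2  3  3
 A  0  1  2  3  3  3  3  3  3  3  3  3
 A  0  1  2  3  4  4  4  4  4  4  4  4
 A  0  1  2  3  4  5  5  5  5  5  5  5
 G  0  1  2  3  4  5  5  6  6  6  6  6
 G  0  1  2  3  4  5  5  6  7  7  7  7
 G  0  1  2  3  4  5  5  6  7  8  8  8
dp[9][11] = 8. One LCS (by backtracking along matches): CCAAAGGG.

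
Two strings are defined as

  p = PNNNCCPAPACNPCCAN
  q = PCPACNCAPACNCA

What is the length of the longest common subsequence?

Match P [1,3] → N [4,6] → C [6,7] → A [8,8] → P [9,9] → A [10,10] → C [11,11] → N [12,12] → C [15,13] → A [16,14] — 10 characters in the same relative order in both. dp[17][14] = 10 confirms this is the maximum.

10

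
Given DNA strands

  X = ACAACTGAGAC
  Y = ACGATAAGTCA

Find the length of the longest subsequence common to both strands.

Let dp[i][j] be the LCS length of the first i bases of X and the first j bases of Y. dp[i][j] = dp[i-1][j-1]+1 when the i-th and j-th bases match, else max(dp[i-1][j], dp[i][j-1]).
    ·  A  C  G  A  T  A  A  G  T  C  A
 ·  0  0  0  0  0  0  0  0  0  0  0  0
 A  0  1  1  1  1  1  1  1  1  1  1  1
 C  0  1  2  2  2  2  2  2  2  2  2  2
 A  0  1  2  2  3  3  3  3  3  3  3  3
 A  0  1  2  2  3  3  4  4  4  4  4  4
 C  0  1  2  2  3  3  4  4  4  4  5  5
 T  0  1  2  2  3  4  4  4  4  5  5  5
 G  0  1  2  3  3  4  4  4  5  5  5  5
 A  0  1  2  3  4  4  5  5  5  5  5  6
 G  0  1  2  3  4  4  5  5  6  6  6  6
 A  0  1  2  3  4  4  5  6  6  6  6  7
 C  0  1  2  3  4  4  5  6  6  6  7  7
dp[11][11] = 7. One LCS (by backtracking along matches): ACAAAGA.

7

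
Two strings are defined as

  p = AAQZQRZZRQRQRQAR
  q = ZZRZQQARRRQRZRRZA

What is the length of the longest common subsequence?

8

One common subsequence of length 8: Q (p #3, q #5) → Q (p #5, q #6) → R (p #6, q #9) → R (p #9, q #10) → Q (p #10, q #11) → R (p #11, q #14) → R (p #13, q #15) → A (p #15, q #17). The LCS DP gives dp[16][17] = 8, so this is optimal.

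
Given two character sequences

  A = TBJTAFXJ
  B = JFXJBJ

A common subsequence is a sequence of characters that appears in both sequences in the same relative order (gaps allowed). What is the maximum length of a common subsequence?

4

Match J at A[3]=B[1]; then F at A[6]=B[2]; then X at A[7]=B[3]; then J at A[8]=B[6] — 4 characters in the same relative order in both. The LCS DP gives dp[8][6] = 4, so this is optimal.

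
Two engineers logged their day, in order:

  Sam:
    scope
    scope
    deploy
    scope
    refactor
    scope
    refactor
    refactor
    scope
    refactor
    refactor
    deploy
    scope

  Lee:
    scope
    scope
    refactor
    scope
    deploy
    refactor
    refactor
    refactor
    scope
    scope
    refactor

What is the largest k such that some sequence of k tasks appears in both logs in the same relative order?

One common subsequence of length 8: scope at Sam[1]=Lee[2], scope at Sam[2]=Lee[4], deploy at Sam[3]=Lee[5], refactor at Sam[5]=Lee[6], refactor at Sam[7]=Lee[7], refactor at Sam[8]=Lee[8], scope at Sam[9]=Lee[10], refactor at Sam[11]=Lee[11]. dp[13][11] = 8 confirms this is the maximum.

8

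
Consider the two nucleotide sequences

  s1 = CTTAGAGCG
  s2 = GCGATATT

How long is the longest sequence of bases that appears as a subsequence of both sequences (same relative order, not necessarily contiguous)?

3

Pick C [1,2], then T [2,7], then T [3,8]; all 3 bases appear in both, in order. dp[9][8] = 3 confirms this is the maximum.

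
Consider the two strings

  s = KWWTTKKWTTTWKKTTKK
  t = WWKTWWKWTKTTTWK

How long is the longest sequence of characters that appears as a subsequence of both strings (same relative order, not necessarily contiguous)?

Pick K at s[1]=t[3], W at s[2]=t[6], W at s[3]=t[8], T at s[5]=t[9], K at s[7]=t[10], T at s[9]=t[11], T at s[10]=t[12], T at s[11]=t[13], W at s[12]=t[14], K at s[18]=t[15]; all 10 characters appear in both, in order. The LCS DP gives dp[18][15] = 10, so this is optimal.

10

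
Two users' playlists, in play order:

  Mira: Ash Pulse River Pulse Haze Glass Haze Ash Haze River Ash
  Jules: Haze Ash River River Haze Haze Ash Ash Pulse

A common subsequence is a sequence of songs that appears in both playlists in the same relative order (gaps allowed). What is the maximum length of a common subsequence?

Pick Ash [1,2]; then River [3,4]; then Haze [5,5]; then Haze [7,6]; then Ash [8,7]; then Ash [11,8]; all 6 songs appear in both, in order. The LCS DP gives dp[11][9] = 6, so this is optimal.

6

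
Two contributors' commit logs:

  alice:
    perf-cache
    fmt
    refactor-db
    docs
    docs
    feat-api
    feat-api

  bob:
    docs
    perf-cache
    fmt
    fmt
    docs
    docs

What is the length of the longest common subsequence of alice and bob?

4

One common subsequence of length 4: perf-cache [1,2] → fmt [2,4] → docs [4,5] → docs [5,6]. dp[7][6] = 4 confirms this is the maximum.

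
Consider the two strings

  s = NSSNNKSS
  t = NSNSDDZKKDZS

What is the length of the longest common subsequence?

Match N (s #1, t #1), S (s #2, t #2), S (s #3, t #4), K (s #6, t #9), S (s #8, t #12) — 5 characters in the same relative order in both. Since dp[8][12] = 5, nothing longer is possible.

5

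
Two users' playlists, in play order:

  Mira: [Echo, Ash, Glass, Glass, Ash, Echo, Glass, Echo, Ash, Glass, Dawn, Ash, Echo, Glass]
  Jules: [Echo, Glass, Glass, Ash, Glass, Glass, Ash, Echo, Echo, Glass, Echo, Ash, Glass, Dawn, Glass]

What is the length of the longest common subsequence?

Match Echo at Mira[1]=Jules[1] → Ash at Mira[2]=Jules[4] → Glass at Mira[3]=Jules[5] → Glass at Mira[4]=Jules[6] → Ash at Mira[5]=Jules[7] → Echo at Mira[6]=Jules[9] → Glass at Mira[7]=Jules[10] → Echo at Mira[8]=Jules[11] → Ash at Mira[9]=Jules[12] → Glass at Mira[10]=Jules[13] → Dawn at Mira[11]=Jules[14] → Glass at Mira[14]=Jules[15] — 12 songs in the same relative order in both. The LCS DP gives dp[14][15] = 12, so this is optimal.

12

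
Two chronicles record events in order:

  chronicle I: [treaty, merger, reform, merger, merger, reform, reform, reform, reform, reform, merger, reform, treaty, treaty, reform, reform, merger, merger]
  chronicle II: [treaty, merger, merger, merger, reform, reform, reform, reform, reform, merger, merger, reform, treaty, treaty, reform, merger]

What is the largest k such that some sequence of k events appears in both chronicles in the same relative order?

Match treaty (chronicle I #1, chronicle II #1) → merger (chronicle I #2, chronicle II #2) → merger (chronicle I #4, chronicle II #3) → merger (chronicle I #5, chronicle II #4) → reform (chronicle I #6, chronicle II #5) → reform (chronicle I #7, chronicle II #6) → reform (chronicle I #8, chronicle II #7) → reform (chronicle I #9, chronicle II #8) → reform (chronicle I #10, chronicle II #9) → merger (chronicle I #11, chronicle II #11) → reform (chronicle I #12, chronicle II #12) → treaty (chronicle I #13, chronicle II #13) → treaty (chronicle I #14, chronicle II #14) → reform (chronicle I #16, chronicle II #15) → merger (chronicle I #18, chronicle II #16) — 15 events in the same relative order in both. dp[18][16] = 15 confirms this is the maximum.

15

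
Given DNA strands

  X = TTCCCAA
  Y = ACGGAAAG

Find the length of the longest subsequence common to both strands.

Let dp[i][j] be the LCS length of the first i bases of X and the first j bases of Y. dp[i][j] = dp[i-1][j-1]+1 when the i-th and j-th bases match, else max(dp[i-1][j], dp[i][j-1]).
    ·  A  C  G  G  A  A  A  G
 ·  0  0  0  0  0  0  0  0  0
 T  0  0  0  0  0  0  0  0  0
 T  0  0  0  0  0  0  0  0  0
 C  0  0  1  1  1  1  1  1  1
 C  0  0  1  1  1  1  1  1  1
 C  0  0  1  1  1  1  1  1  1
 A  0  1  1  1  1  2  2  2  2
 A  0  1  1  1  1  2  3  3  3
dp[7][8] = 3. One LCS (by backtracking along matches): CAA.

3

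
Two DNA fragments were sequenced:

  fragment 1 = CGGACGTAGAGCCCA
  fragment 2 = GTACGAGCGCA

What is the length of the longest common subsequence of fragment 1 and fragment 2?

9

Pick G [2,1], A [4,3], C [5,4], G [6,5], A [8,6], G [9,7], G [11,9], C [14,10], A [15,11]; all 9 bases appear in both, in order, and the DP table's final entry dp[15][11] is also 9, so no common subsequence is longer.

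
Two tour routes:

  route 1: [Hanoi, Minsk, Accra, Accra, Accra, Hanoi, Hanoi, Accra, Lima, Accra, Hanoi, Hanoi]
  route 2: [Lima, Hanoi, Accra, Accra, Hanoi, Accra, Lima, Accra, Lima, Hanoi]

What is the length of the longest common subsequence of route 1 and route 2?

One common subsequence of length 8: Hanoi [1,2], then Accra [4,3], then Accra [5,4], then Hanoi [7,5], then Accra [8,6], then Lima [9,7], then Accra [10,8], then Hanoi [12,10]. dp[12][10] = 8 confirms this is the maximum.

8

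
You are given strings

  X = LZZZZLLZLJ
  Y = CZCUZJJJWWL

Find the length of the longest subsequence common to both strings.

3

Match Z (X #2, Y #2), Z (X #3, Y #5), L (X #9, Y #11) — 3 characters in the same relative order in both. The LCS DP gives dp[10][11] = 3, so this is optimal.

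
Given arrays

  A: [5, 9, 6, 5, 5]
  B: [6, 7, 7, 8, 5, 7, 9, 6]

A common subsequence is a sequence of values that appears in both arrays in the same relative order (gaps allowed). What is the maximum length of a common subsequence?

3

Pick 5 [1,5]; then 9 [2,7]; then 6 [3,8]; all 3 values appear in both, in order, and the DP table's final entry dp[5][8] is also 3, so no common subsequence is longer.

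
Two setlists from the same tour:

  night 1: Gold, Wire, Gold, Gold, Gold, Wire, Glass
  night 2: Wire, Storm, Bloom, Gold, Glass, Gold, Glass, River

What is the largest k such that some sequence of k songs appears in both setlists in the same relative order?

4

Taking Wire at night 1[2]=night 2[1]; then Gold at night 1[3]=night 2[4]; then Gold at night 1[5]=night 2[6]; then Glass at night 1[7]=night 2[7] gives a common subsequence of length 4. dp[7][8] = 4 confirms this is the maximum.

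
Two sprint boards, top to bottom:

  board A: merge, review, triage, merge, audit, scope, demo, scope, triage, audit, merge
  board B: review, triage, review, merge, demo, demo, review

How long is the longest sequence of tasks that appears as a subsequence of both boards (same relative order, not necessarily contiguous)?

Match review [2,1], triage [3,2], merge [4,4], demo [7,6] — 4 tasks in the same relative order in both, and the DP table's final entry dp[11][7] is also 4, so no common subsequence is longer.

4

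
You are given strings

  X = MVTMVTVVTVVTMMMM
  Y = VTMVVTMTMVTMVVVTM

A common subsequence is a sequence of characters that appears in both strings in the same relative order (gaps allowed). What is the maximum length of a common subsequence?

11

Pick M at X[1]=Y[3]; then V at X[2]=Y[5]; then T at X[3]=Y[8]; then M at X[4]=Y[9]; then V at X[5]=Y[10]; then T at X[6]=Y[11]; then V at X[8]=Y[13]; then V at X[10]=Y[14]; then V at X[11]=Y[15]; then T at X[12]=Y[16]; then M at X[16]=Y[17]; all 11 characters appear in both, in order. dp[16][17] = 11 confirms this is the maximum.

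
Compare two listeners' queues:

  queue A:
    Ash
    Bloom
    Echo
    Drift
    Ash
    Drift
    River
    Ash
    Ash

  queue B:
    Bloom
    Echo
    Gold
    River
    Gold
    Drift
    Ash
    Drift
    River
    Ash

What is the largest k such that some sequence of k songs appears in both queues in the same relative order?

Taking Bloom [2,1] → Echo [3,2] → Drift [4,6] → Ash [5,7] → Drift [6,8] → River [7,9] → Ash [9,10] gives a common subsequence of length 7. Since dp[9][10] = 7, nothing longer is possible.

7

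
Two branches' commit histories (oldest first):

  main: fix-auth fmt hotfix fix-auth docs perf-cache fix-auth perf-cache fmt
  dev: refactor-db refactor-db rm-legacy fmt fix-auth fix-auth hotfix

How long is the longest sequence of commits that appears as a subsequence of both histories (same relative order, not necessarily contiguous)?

3

Match fmt at main[2]=dev[4]; then fix-auth at main[4]=dev[5]; then fix-auth at main[7]=dev[6] — 3 commits in the same relative order in both, and the DP table's final entry dp[9][7] is also 3, so no common subsequence is longer.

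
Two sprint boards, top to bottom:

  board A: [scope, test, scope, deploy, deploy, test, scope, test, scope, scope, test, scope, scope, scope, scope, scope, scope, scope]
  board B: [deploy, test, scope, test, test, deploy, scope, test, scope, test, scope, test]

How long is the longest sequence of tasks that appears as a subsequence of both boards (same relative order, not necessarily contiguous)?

Match scope [1,3] → test [2,5] → scope [3,7] → test [6,8] → scope [7,9] → test [8,10] → scope [10,11] → test [11,12] — 8 tasks in the same relative order in both. The LCS DP gives dp[18][12] = 8, so this is optimal.

8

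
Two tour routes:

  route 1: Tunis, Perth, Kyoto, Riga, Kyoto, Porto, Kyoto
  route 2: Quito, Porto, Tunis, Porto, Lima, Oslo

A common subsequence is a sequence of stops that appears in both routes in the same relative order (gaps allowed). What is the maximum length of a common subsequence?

Match Tunis at route 1[1]=route 2[3]; then Porto at route 1[6]=route 2[4] — 2 stops in the same relative order in both. Since dp[7][6] = 2, nothing longer is possible.

2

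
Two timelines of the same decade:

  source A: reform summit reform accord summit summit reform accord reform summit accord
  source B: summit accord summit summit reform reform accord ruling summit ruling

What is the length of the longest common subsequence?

7

Pick summit [2,1], then accord [4,2], then summit [5,3], then summit [6,4], then reform [7,6], then accord [8,7], then summit [10,9]; all 7 events appear in both, in order. Since dp[11][10] = 7, nothing longer is possible.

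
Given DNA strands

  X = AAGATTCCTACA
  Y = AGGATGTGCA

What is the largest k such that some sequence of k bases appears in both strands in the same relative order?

Match A [1,1], G [3,3], A [4,4], T [5,5], T [6,7], C [11,9], A [12,10] — 7 bases in the same relative order in both. Since dp[12][10] = 7, nothing longer is possible.

7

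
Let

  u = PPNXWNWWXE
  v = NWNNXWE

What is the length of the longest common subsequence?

Match N [3,1] → W [5,2] → N [6,4] → W [8,6] → E [10,7] — 5 characters in the same relative order in both, and the DP table's final entry dp[10][7] is also 5, so no common subsequence is longer.

5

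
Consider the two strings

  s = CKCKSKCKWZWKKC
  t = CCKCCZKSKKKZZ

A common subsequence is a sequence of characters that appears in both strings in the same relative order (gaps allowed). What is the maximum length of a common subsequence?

One common subsequence of length 8: C [1,2] → K [2,3] → C [3,5] → K [4,7] → S [5,8] → K [6,10] → K [8,11] → Z [10,13]. dp[14][13] = 8 confirms this is the maximum.

8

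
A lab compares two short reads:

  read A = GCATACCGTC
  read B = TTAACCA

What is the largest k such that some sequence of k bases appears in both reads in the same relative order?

Let dp[i][j] be the LCS length of the first i bases of read A and the first j bases of read B. dp[i][j] = dp[i-1][j-1]+1 when the i-th and j-th bases match, else max(dp[i-1][j], dp[i][j-1]).
    ·  T  T  A  A  C  C  A
 ·  0  0  0  0  0  0  0  0
 G  0  0  0  0  0  0  0  0
 C  0  0  0  0  0  1  1  1
 A  0  0  0  1  1  1  1  2
 T  0  1  1  1  1  1  1  2
 A  0  1  1  2  2  2  2  2
 C  0  1  1  2  2  3  3  3
 C  0  1  1  2  2  3  4  4
 G  0  1  1  2  2  3  4  4
 T  0  1  2  2  2  3  4  4
 C  0  1  2  2  2  3  4  4
dp[10][7] = 4. One LCS (by backtracking along matches): AACC.

4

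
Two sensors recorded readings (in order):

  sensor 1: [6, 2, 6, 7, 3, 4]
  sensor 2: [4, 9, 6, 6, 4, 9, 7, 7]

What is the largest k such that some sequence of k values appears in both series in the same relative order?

Let dp[i][j] be the LCS length of the first i values of sensor 1 and the first j values of sensor 2. dp[i][j] = dp[i-1][j-1]+1 when the i-th and j-th values match, else max(dp[i-1][j], dp[i][j-1]).
    ·  4  9  6  6  4  9  7  7
 ·  0  0  0  0  0  0  0  0  0
 6  0  0  0  1  1  1  1  1  1
 2  0  0  0  1  1  1  1  1  1
 6  0  0  0  1  2  2  2  2  2
 7  0  0  0  1  2  2  2  3  3
 3  0  0  0  1  2  2  2  3  3
 4  0  1  1  1  2  3  3  3  3
dp[6][8] = 3. One LCS (by backtracking along matches): 6, 6, 7.

3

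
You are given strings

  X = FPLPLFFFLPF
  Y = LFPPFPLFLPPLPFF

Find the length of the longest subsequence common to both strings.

8

Taking F (X #1, Y #2) → P (X #2, Y #4) → P (X #4, Y #6) → L (X #5, Y #7) → F (X #6, Y #8) → L (X #9, Y #12) → P (X #10, Y #13) → F (X #11, Y #15) gives a common subsequence of length 8. Since dp[11][15] = 8, nothing longer is possible.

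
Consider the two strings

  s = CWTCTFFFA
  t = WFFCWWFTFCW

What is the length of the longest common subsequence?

Let dp[i][j] be the LCS length of the first i characters of s and the first j characters of t. dp[i][j] = dp[i-1][j-1]+1 when the i-th and j-th characters match, else max(dp[i-1][j], dp[i][j-1]).
    ·  W  F  F  C  W  W  F  T  F  C  W
 ·  0  0  0  0  0  0  0  0  0  0  0  0
 C  0  0  0  0  1  1  1  1  1  1  1  1
 W  0  1  1  1  1  2  2  2  2  2  2  2
 T  0  1  1  1  1  2  2  2  3  3  3  3
 C  0  1  1  1  2  2  2  2  3  3  4  4
 T  0  1  1  1  2  2  2  2  3  3  4  4
 F  0  1  2  2  2  2  2  3  3  4  4  4
 F  0  1  2  3  3  3  3  3  3  4  4  4
 F  0  1  2  3  3  3  3  4  4  4  4  4
 A  0  1  2  3  3  3  3  4  4  4  4  4
dp[9][11] = 4. One LCS (by backtracking along matches): CWTC.

4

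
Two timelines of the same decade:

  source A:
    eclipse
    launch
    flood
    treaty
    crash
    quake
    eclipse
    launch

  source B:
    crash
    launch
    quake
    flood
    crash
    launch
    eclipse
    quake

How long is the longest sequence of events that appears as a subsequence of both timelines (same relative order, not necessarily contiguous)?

One common subsequence of length 4: launch (source A #2, source B #2); then flood (source A #3, source B #4); then crash (source A #5, source B #5); then quake (source A #6, source B #8), and the DP table's final entry dp[8][8] is also 4, so no common subsequence is longer.

4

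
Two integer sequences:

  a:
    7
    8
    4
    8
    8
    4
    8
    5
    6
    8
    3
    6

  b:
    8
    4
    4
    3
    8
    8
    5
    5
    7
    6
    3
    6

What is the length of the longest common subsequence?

8

Let dp[i][j] be the LCS length of the first i values of a and the first j values of b. dp[i][j] = dp[i-1][j-1]+1 when the i-th and j-th values match, else max(dp[i-1][j], dp[i][j-1]).
    ·  8  4  4  3  8  8  5  5  7  6  3  6
 ·  0  0  0  0  0  0  0  0  0  0  0  0  0
 7  0  0  0  0  0  0  0  0  0  1  1  1  1
 8  0  1  1  1  1  1  1  1  1  1  1  1  1
 4  0  1  2  2  2  2  2  2  2  2  2  2  2
 8  0  1  2  2  2  3  3  3  3  3  3  3  3
 8  0  1  2  2  2  3  4  4  4  4  4  4  4
 4  0  1  2  3  3  3  4  4  4  4  4  4  4
 8  0  1  2  3  3  4  4  4  4  4  4  4  4
 5  0  1  2  3  3  4  4  5  5  5  5  5  5
 6  0  1  2  3  3  4  4  5  5  5  6  6  6
 8  0  1  2  3  3  4  5  5  5  5  6  6  6
 3  0  1  2  3  4  4  5  5  5  5  6  7  7
 6  0  1  2  3  4  4  5  5  5  5  6  7  8
dp[12][12] = 8. One LCS (by backtracking along matches): 8, 4, 8, 8, 5, 6, 3, 6.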